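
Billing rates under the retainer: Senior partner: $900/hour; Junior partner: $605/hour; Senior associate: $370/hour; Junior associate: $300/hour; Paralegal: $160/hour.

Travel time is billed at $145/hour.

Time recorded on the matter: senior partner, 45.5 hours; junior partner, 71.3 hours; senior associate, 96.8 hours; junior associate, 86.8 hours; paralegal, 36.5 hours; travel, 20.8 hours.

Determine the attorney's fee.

$154,798.50

Senior partner: 45.5 × $900 = $40,950.00
Junior partner: 71.3 × $605 = $43,136.50
Senior associate: 96.8 × $370 = $35,816.00
Junior associate: 86.8 × $300 = $26,040.00
Paralegal: 36.5 × $160 = $5,840.00
Subtotal: $40,950.00 + $43,136.50 + $35,816.00 + $26,040.00 + $5,840.00 = $151,782.50
Travel: 20.8 × $145 = $3,016.00
Total: $151,782.50 + $3,016.00 = $154,798.50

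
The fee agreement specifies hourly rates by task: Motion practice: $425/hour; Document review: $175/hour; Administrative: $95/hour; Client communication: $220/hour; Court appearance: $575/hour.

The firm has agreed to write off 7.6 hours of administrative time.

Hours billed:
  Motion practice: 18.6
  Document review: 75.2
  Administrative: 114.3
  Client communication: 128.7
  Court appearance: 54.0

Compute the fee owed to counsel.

Motion practice: 18.6 × $425 = $7,905.00
Document review: 75.2 × $175 = $13,160.00
Administrative: 114.3 × $95 = $10,858.50
Client communication: 128.7 × $220 = $28,314.00
Court appearance: 54.0 × $575 = $31,050.00
Subtotal: $91,287.50
Write-off: 7.6 × $95 = $722.00
Total: $91,287.50 − $722.00 = $90,565.50

$90,565.50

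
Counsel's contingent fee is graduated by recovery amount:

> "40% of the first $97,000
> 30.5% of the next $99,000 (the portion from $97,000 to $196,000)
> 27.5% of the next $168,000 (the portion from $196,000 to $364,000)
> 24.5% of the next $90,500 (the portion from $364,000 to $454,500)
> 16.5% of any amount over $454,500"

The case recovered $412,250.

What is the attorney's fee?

$127,016.25

First $97,000 at 40% = $38,800.00
Next $99,000 at 30.5% = $30,195.00
Next $168,000 at 27.5% = $46,200.00
Remaining $48,250 at 24.5% = $11,821.25
Fee: $38,800.00 + $30,195.00 + $46,200.00 + $11,821.25 = $127,016.25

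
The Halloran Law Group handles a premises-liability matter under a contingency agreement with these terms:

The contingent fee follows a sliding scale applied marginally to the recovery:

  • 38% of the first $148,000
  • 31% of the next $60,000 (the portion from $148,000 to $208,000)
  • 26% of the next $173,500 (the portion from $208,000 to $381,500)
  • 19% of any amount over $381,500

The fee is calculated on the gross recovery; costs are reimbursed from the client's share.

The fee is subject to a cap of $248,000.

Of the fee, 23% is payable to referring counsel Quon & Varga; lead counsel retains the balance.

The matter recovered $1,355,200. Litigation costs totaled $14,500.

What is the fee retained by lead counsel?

Fee base is the gross recovery, $1,355,200; costs are reimbursed separately.
First $148,000 at 38% = $56,240.00
Next $60,000 at 31% = $18,600.00
Next $173,500 at 26% = $45,110.00
Remaining $973,700 at 19% = $185,003.00
Fee: $56,240.00 + $18,600.00 + $45,110.00 + $185,003.00 = $304,953.00
$304,953.00 exceeds the $248,000 cap, so the fee is capped at $248,000.00.
Referral share: 23% of $248,000.00 = $57,040.00; lead counsel retains $248,000.00 − $57,040.00 = $190,960.00.

$190,960.00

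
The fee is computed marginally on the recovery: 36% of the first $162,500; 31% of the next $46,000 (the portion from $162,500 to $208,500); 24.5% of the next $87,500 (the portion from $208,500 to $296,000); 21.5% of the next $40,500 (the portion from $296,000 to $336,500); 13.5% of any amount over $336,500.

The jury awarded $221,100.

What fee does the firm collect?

$75,847.00

First $162,500 at 36% = $58,500.00
Next $46,000 at 31% = $14,260.00
Remaining $12,600 at 24.5% = $3,087.00
Fee: $58,500.00 + $14,260.00 + $3,087.00 = $75,847.00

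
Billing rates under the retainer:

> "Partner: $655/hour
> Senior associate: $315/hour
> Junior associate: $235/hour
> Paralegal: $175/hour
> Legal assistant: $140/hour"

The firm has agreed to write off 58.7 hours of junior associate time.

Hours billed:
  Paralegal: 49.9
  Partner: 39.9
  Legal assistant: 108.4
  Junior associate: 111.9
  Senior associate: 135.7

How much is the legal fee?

Partner: 39.9 × $655 = $26,134.50
Senior associate: 135.7 × $315 = $42,745.50
Junior associate: 111.9 × $235 = $26,296.50
Paralegal: 49.9 × $175 = $8,732.50
Legal assistant: 108.4 × $140 = $15,176.00
Subtotal: $119,085.00
Write-off: 58.7 × $235 = $13,794.50
Total: $119,085.00 − $13,794.50 = $105,290.50

$105,290.50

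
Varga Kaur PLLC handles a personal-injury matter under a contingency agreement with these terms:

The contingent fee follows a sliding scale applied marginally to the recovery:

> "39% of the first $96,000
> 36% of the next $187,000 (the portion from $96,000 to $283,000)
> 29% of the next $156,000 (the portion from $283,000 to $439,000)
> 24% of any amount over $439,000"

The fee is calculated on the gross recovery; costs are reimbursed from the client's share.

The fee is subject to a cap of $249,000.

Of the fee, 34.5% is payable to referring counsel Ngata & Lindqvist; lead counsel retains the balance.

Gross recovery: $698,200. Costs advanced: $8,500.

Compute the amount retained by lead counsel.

$138,996.24

Fee base is the gross recovery, $698,200; costs are reimbursed separately.
First $96,000 at 39% = $37,440.00
Next $187,000 at 36% = $67,320.00
Next $156,000 at 29% = $45,240.00
Remaining $259,200 at 24% = $62,208.00
Fee: $37,440.00 + $67,320.00 + $45,240.00 + $62,208.00 = $212,208.00
$212,208.00 is under the $249,000 cap.
Referral share: 34.5% of $212,208.00 = $73,211.76; lead counsel retains $212,208.00 − $73,211.76 = $138,996.24.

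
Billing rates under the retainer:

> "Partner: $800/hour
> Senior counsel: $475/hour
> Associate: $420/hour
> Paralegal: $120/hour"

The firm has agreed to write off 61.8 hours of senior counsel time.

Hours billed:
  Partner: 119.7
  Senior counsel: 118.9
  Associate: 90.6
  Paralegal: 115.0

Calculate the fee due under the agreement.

$174,734.50

Partner: 119.7 × $800 = $95,760.00
Senior counsel: 118.9 × $475 = $56,477.50
Associate: 90.6 × $420 = $38,052.00
Paralegal: 115.0 × $120 = $13,800.00
Subtotal: $204,089.50
Write-off: 61.8 × $475 = $29,355.00
Total: $204,089.50 − $29,355.00 = $174,734.50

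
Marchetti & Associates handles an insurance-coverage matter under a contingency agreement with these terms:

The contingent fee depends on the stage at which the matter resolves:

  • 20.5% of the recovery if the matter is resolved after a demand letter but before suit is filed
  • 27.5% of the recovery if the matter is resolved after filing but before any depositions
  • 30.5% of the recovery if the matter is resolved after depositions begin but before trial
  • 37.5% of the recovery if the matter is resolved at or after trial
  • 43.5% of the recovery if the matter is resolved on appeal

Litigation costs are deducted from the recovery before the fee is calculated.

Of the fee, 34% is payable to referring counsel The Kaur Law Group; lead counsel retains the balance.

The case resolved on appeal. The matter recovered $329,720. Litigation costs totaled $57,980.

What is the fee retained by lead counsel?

$78,016.55

Fee base (net of costs): $329,720 − $57,980 = $271,740
The matter resolved on appeal, so the 43.5% rate applies.
$271,740 × 43.5% = $118,206.90
Referral share: 34% of $118,206.90 = $40,190.35; lead counsel retains $118,206.90 − $40,190.35 = $78,016.55.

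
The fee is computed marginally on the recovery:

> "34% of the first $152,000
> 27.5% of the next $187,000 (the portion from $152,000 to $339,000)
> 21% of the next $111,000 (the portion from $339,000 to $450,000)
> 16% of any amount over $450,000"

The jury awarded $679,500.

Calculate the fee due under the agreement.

$163,135.00

First $152,000 at 34% = $51,680.00
Next $187,000 at 27.5% = $51,425.00
Next $111,000 at 21% = $23,310.00
Remaining $229,500 at 16% = $36,720.00
Fee: $51,680.00 + $51,425.00 + $23,310.00 + $36,720.00 = $163,135.00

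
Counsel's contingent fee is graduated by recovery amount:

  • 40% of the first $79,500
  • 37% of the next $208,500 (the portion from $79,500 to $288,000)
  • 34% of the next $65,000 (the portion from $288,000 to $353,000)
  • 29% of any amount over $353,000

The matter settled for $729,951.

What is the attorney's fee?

First $79,500 at 40% = $31,800.00
Next $208,500 at 37% = $77,145.00
Next $65,000 at 34% = $22,100.00
Remaining $376,951 at 29% = $109,315.79
Fee: $31,800.00 + $77,145.00 + $22,100.00 + $109,315.79 = $240,360.79

$240,360.79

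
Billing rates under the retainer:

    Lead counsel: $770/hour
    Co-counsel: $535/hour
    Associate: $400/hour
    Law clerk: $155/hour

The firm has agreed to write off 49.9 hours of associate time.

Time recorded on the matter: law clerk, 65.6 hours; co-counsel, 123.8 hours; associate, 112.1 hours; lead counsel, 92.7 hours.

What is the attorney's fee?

$172,660.00

Lead counsel: 92.7 × $770 = $71,379.00
Co-counsel: 123.8 × $535 = $66,233.00
Associate: 112.1 × $400 = $44,840.00
Law clerk: 65.6 × $155 = $10,168.00
Subtotal: $192,620.00
Write-off: 49.9 × $400 = $19,960.00
Total: $192,620.00 − $19,960.00 = $172,660.00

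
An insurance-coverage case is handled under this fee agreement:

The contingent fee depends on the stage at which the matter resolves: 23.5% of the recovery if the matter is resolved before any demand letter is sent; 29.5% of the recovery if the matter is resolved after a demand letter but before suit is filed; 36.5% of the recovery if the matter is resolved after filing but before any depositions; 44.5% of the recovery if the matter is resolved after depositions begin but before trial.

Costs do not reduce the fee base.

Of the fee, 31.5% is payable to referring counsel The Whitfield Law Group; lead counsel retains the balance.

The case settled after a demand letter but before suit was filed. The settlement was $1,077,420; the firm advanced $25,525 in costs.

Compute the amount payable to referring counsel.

$100,119.25

Fee base is the gross recovery, $1,077,420; costs are reimbursed separately.
The matter settled after a demand letter but before suit was filed, so the 29.5% rate applies.
$1,077,420 × 29.5% = $317,838.90
Referral share: 31.5% of $317,838.90 = $100,119.25; lead counsel retains $317,838.90 − $100,119.25 = $217,719.65.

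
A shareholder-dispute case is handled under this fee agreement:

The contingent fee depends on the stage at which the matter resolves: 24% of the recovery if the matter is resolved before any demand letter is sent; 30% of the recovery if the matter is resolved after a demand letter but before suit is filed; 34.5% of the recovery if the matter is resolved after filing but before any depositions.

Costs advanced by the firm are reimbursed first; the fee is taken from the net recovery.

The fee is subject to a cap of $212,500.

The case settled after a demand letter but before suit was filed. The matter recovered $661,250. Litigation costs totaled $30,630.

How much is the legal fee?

Fee base (net of costs): $661,250 − $30,630 = $630,620
The matter settled after a demand letter but before suit was filed, so the 30% rate applies.
$630,620 × 30% = $189,186.00
$189,186.00 is under the $212,500 cap.

$189,186.00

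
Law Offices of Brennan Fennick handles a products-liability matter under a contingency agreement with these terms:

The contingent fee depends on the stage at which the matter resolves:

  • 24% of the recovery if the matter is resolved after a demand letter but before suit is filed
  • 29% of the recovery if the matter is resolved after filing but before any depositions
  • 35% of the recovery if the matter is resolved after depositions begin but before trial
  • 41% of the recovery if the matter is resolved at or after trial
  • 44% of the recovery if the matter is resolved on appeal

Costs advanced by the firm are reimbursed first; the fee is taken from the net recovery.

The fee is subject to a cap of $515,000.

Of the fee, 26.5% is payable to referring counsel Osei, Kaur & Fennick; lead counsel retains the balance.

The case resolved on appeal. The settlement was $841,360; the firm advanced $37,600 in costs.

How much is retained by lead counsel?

$259,935.98

Fee base (net of costs): $841,360 − $37,600 = $803,760
The matter resolved on appeal, so the 44% rate applies.
$803,760 × 44% = $353,654.40
$353,654.40 is under the $515,000 cap.
Referral share: 26.5% of $353,654.40 = $93,718.42; lead counsel retains $353,654.40 − $93,718.42 = $259,935.98.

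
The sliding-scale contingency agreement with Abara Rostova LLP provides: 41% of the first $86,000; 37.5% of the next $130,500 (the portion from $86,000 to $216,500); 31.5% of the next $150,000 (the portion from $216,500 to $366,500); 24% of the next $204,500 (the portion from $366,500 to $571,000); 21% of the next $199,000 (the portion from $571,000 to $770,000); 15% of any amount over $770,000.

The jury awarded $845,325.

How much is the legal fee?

$233,616.25

First $86,000 at 41% = $35,260.00
Next $130,500 at 37.5% = $48,937.50
Next $150,000 at 31.5% = $47,250.00
Next $204,500 at 24% = $49,080.00
Next $199,000 at 21% = $41,790.00
Remaining $75,325 at 15% = $11,298.75
Fee: $35,260.00 + $48,937.50 + $47,250.00 + $49,080.00 + $41,790.00 + $11,298.75 = $233,616.25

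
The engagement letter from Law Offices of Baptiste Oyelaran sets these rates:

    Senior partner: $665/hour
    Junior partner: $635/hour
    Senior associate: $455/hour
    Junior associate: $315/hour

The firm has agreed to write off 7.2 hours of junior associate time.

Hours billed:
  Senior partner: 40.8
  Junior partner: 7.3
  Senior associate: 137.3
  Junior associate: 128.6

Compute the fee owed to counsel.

Senior partner: 40.8 × $665 = $27,132.00
Junior partner: 7.3 × $635 = $4,635.50
Senior associate: 137.3 × $455 = $62,471.50
Junior associate: 128.6 × $315 = $40,509.00
Subtotal: $134,748.00
Write-off: 7.2 × $315 = $2,268.00
Total: $134,748.00 − $2,268.00 = $132,480.00

$132,480.00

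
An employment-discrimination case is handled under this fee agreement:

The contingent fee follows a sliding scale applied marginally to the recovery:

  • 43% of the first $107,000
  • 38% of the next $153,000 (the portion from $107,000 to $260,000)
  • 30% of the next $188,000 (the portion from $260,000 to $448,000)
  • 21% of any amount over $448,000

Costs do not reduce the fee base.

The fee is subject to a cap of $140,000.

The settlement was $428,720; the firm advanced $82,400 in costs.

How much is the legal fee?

$140,000.00

Fee base is the gross recovery, $428,720; costs are reimbursed separately.
First $107,000 at 43% = $46,010.00
Next $153,000 at 38% = $58,140.00
Remaining $168,720 at 30% = $50,616.00
Fee: $46,010.00 + $58,140.00 + $50,616.00 = $154,766.00
$154,766.00 exceeds the $140,000 cap, so the fee is capped at $140,000.00.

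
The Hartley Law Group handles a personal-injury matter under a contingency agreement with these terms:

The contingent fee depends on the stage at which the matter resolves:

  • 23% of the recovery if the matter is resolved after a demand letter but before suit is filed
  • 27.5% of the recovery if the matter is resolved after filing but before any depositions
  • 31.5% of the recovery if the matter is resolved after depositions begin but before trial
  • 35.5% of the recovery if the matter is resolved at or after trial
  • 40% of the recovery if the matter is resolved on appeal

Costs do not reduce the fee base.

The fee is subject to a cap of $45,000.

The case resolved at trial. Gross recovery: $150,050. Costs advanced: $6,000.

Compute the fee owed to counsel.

$45,000.00

Fee base is the gross recovery, $150,050; costs are reimbursed separately.
The matter resolved at trial, so the 35.5% rate applies.
$150,050 × 35.5% = $53,267.75
$53,267.75 exceeds the $45,000 cap, so the fee is capped at $45,000.00.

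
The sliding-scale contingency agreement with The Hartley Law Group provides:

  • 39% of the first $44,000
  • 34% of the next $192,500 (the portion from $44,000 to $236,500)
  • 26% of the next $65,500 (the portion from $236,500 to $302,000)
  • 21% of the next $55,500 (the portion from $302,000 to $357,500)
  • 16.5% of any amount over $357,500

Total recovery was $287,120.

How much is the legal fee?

$95,771.20

First $44,000 at 39% = $17,160.00
Next $192,500 at 34% = $65,450.00
Remaining $50,620 at 26% = $13,161.20
Fee: $17,160.00 + $65,450.00 + $13,161.20 = $95,771.20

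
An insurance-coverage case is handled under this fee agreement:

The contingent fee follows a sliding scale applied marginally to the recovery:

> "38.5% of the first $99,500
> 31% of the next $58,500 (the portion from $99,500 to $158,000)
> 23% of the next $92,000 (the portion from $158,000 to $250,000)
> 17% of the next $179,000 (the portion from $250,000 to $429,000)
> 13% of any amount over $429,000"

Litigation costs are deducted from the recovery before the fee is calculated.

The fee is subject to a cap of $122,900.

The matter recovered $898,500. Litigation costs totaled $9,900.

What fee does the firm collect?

Fee base (net of costs): $898,500 − $9,900 = $888,600
First $99,500 at 38.5% = $38,307.50
Next $58,500 at 31% = $18,135.00
Next $92,000 at 23% = $21,160.00
Next $179,000 at 17% = $30,430.00
Remaining $459,600 at 13% = $59,748.00
Fee: $38,307.50 + $18,135.00 + $21,160.00 + $30,430.00 + $59,748.00 = $167,780.50
$167,780.50 exceeds the $122,900 cap, so the fee is capped at $122,900.00.

$122,900.00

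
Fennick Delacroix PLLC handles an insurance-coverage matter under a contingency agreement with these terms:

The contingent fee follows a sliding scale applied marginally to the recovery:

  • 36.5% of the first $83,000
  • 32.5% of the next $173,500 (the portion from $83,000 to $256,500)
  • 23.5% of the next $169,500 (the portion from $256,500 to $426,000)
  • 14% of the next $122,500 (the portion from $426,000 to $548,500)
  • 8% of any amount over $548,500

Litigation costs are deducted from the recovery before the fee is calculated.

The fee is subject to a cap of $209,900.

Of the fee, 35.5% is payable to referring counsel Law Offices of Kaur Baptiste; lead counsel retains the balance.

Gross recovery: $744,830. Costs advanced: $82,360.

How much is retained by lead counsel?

Fee base (net of costs): $744,830 − $82,360 = $662,470
First $83,000 at 36.5% = $30,295.00
Next $173,500 at 32.5% = $56,387.50
Next $169,500 at 23.5% = $39,832.50
Next $122,500 at 14% = $17,150.00
Remaining $113,970 at 8% = $9,117.60
Fee: $30,295.00 + $56,387.50 + $39,832.50 + $17,150.00 + $9,117.60 = $152,782.60
$152,782.60 is under the $209,900 cap.
Referral share: 35.5% of $152,782.60 = $54,237.82; lead counsel retains $152,782.60 − $54,237.82 = $98,544.78.

$98,544.78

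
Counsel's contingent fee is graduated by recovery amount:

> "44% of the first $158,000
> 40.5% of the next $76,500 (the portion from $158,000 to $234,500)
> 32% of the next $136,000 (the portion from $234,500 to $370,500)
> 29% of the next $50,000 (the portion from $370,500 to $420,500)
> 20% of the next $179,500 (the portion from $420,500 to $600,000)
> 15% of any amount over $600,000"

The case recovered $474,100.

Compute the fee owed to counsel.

$169,242.50

First $158,000 at 44% = $69,520.00
Next $76,500 at 40.5% = $30,982.50
Next $136,000 at 32% = $43,520.00
Next $50,000 at 29% = $14,500.00
Remaining $53,600 at 20% = $10,720.00
Fee: $69,520.00 + $30,982.50 + $43,520.00 + $14,500.00 + $10,720.00 = $169,242.50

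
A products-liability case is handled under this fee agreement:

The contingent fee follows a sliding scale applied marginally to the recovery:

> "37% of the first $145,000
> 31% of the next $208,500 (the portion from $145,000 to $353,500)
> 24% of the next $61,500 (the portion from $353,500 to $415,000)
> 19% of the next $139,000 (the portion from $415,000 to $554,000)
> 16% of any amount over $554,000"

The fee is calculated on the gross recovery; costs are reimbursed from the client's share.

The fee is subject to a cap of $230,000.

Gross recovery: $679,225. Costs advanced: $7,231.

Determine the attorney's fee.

Fee base is the gross recovery, $679,225; costs are reimbursed separately.
First $145,000 at 37% = $53,650.00
Next $208,500 at 31% = $64,635.00
Next $61,500 at 24% = $14,760.00
Next $139,000 at 19% = $26,410.00
Remaining $125,225 at 16% = $20,036.00
Fee: $53,650.00 + $64,635.00 + $14,760.00 + $26,410.00 + $20,036.00 = $179,491.00
$179,491.00 is under the $230,000 cap.

$179,491.00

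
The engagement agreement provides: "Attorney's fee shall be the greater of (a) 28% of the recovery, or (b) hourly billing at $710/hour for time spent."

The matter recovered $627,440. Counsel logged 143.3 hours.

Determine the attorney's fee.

(a) 28% of $627,440 = $175,683.20
(b) 143.3 × $710 = $101,743.00
The greater is (a): $175,683.20.

$175,683.20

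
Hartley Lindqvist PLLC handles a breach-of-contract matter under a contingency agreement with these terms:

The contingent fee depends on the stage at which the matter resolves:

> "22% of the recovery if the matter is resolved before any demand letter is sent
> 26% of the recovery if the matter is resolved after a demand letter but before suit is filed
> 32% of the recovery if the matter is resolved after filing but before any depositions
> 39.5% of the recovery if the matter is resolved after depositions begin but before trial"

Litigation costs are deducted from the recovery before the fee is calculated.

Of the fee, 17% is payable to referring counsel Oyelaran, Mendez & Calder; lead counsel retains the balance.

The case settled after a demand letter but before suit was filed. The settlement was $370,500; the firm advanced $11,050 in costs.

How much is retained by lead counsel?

Fee base (net of costs): $370,500 − $11,050 = $359,450
The matter settled after a demand letter but before suit was filed, so the 26% rate applies.
$359,450 × 26% = $93,457.00
Referral share: 17% of $93,457.00 = $15,887.69; lead counsel retains $93,457.00 − $15,887.69 = $77,569.31.

$77,569.31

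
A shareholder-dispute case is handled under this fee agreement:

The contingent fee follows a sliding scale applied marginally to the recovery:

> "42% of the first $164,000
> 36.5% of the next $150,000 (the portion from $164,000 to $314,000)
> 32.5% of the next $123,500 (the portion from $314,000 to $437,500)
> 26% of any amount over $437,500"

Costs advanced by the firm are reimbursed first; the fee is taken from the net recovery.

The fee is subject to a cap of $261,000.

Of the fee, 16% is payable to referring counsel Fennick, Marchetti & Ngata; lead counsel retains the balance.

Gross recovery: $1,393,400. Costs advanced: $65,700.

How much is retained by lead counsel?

$219,240.00

Fee base (net of costs): $1,393,400 − $65,700 = $1,327,700
First $164,000 at 42% = $68,880.00
Next $150,000 at 36.5% = $54,750.00
Next $123,500 at 32.5% = $40,137.50
Remaining $890,200 at 26% = $231,452.00
Fee: $68,880.00 + $54,750.00 + $40,137.50 + $231,452.00 = $395,219.50
$395,219.50 exceeds the $261,000 cap, so the fee is capped at $261,000.00.
Referral share: 16% of $261,000.00 = $41,760.00; lead counsel retains $261,000.00 − $41,760.00 = $219,240.00.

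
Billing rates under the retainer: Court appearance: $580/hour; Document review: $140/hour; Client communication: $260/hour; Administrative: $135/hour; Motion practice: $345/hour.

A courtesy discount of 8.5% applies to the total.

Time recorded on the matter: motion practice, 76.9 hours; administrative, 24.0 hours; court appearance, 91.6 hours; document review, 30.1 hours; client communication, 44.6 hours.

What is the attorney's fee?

Court appearance: 91.6 × $580 = $53,128.00
Document review: 30.1 × $140 = $4,214.00
Client communication: 44.6 × $260 = $11,596.00
Administrative: 24.0 × $135 = $3,240.00
Motion practice: 76.9 × $345 = $26,530.50
Subtotal: $98,708.50
Less 8.5% discount: −$8,390.22
Total: $98,708.50 − $8,390.22 = $90,318.28

$90,318.28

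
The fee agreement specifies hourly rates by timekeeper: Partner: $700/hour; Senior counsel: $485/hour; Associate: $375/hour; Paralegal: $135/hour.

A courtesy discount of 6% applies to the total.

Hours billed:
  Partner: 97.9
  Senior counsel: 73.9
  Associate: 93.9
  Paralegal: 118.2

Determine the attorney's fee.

Partner: 97.9 × $700 = $68,530.00
Senior counsel: 73.9 × $485 = $35,841.50
Associate: 93.9 × $375 = $35,212.50
Paralegal: 118.2 × $135 = $15,957.00
Subtotal: $155,541.00
Less 6% discount: −$9,332.46
Total: $155,541.00 − $9,332.46 = $146,208.54

$146,208.54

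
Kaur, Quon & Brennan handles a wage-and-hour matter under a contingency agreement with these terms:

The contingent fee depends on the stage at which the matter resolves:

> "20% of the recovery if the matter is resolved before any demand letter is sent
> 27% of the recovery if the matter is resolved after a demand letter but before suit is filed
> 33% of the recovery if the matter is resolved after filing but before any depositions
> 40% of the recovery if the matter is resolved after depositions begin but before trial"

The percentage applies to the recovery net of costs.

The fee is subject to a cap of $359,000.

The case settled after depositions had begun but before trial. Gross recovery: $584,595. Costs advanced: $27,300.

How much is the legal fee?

Fee base (net of costs): $584,595 − $27,300 = $557,295
The matter settled after depositions had begun but before trial, so the 40% rate applies.
$557,295 × 40% = $222,918.00
$222,918.00 is under the $359,000 cap.

$222,918.00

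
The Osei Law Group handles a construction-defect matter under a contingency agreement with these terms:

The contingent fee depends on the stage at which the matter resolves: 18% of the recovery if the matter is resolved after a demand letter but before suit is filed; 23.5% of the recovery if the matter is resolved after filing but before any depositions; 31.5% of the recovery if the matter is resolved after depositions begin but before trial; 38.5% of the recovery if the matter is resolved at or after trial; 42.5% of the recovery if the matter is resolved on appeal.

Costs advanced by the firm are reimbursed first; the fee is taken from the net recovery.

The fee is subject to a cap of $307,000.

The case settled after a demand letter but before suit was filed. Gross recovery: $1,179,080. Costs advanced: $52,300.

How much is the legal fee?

Fee base (net of costs): $1,179,080 − $52,300 = $1,126,780
The matter settled after a demand letter but before suit was filed, so the 18% rate applies.
$1,126,780 × 18% = $202,820.40
$202,820.40 is under the $307,000 cap.

$202,820.40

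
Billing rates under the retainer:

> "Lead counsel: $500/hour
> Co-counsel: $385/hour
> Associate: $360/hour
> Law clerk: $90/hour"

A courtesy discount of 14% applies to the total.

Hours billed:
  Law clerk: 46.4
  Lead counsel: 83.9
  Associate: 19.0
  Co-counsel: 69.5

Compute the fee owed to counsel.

Lead counsel: 83.9 × $500 = $41,950.00
Co-counsel: 69.5 × $385 = $26,757.50
Associate: 19.0 × $360 = $6,840.00
Law clerk: 46.4 × $90 = $4,176.00
Subtotal: $79,723.50
Less 14% discount: −$11,161.29
Total: $79,723.50 − $11,161.29 = $68,562.21

$68,562.21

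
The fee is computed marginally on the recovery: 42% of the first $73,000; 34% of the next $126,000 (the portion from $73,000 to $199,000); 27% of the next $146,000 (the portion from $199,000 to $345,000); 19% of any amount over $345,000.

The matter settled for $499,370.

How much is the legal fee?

$142,250.30

First $73,000 at 42% = $30,660.00
Next $126,000 at 34% = $42,840.00
Next $146,000 at 27% = $39,420.00
Remaining $154,370 at 19% = $29,330.30
Fee: $30,660.00 + $42,840.00 + $39,420.00 + $29,330.30 = $142,250.30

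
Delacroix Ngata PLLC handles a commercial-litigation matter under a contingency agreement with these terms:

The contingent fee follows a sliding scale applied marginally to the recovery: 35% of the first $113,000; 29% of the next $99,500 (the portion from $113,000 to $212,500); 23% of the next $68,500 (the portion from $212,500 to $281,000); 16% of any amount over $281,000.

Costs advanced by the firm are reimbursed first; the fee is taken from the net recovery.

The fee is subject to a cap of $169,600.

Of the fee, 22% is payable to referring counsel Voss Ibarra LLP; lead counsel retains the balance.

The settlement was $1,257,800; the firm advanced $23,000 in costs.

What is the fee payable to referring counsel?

$37,312.00

Fee base (net of costs): $1,257,800 − $23,000 = $1,234,800
First $113,000 at 35% = $39,550.00
Next $99,500 at 29% = $28,855.00
Next $68,500 at 23% = $15,755.00
Remaining $953,800 at 16% = $152,608.00
Fee: $39,550.00 + $28,855.00 + $15,755.00 + $152,608.00 = $236,768.00
$236,768.00 exceeds the $169,600 cap, so the fee is capped at $169,600.00.
Referral share: 22% of $169,600.00 = $37,312.00; lead counsel retains $169,600.00 − $37,312.00 = $132,288.00.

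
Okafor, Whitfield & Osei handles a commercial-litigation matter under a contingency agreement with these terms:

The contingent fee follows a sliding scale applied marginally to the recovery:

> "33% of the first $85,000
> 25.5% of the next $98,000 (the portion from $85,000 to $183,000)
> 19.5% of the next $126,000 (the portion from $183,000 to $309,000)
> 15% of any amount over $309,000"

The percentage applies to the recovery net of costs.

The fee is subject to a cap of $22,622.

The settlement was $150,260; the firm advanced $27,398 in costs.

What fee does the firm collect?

$22,622.00

Fee base (net of costs): $150,260 − $27,398 = $122,862
First $85,000 at 33% = $28,050.00
Remaining $37,862 at 25.5% = $9,654.81
Fee: $28,050.00 + $9,654.81 = $37,704.81
$37,704.81 exceeds the $22,622 cap, so the fee is capped at $22,622.00.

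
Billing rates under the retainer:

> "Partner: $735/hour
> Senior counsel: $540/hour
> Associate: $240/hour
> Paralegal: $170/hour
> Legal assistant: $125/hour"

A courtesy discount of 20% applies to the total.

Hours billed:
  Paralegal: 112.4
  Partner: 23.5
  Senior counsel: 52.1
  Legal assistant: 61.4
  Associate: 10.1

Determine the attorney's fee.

$59,690.80

Partner: 23.5 × $735 = $17,272.50
Senior counsel: 52.1 × $540 = $28,134.00
Associate: 10.1 × $240 = $2,424.00
Paralegal: 112.4 × $170 = $19,108.00
Legal assistant: 61.4 × $125 = $7,675.00
Subtotal: $74,613.50
Less 20% discount: −$14,922.70
Total: $74,613.50 − $14,922.70 = $59,690.80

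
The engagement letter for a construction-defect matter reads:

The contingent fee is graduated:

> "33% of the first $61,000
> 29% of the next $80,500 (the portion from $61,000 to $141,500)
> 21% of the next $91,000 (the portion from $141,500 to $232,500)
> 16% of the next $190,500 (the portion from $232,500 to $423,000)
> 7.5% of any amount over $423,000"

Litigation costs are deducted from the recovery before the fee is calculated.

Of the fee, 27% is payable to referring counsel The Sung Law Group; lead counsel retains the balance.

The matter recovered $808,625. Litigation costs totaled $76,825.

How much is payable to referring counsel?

Fee base (net of costs): $808,625 − $76,825 = $731,800
First $61,000 at 33% = $20,130.00
Next $80,500 at 29% = $23,345.00
Next $91,000 at 21% = $19,110.00
Next $190,500 at 16% = $30,480.00
Remaining $308,800 at 7.5% = $23,160.00
Fee: $20,130.00 + $23,345.00 + $19,110.00 + $30,480.00 + $23,160.00 = $116,225.00
Referral share: 27% of $116,225.00 = $31,380.75; lead counsel retains $116,225.00 − $31,380.75 = $84,844.25.

$31,380.75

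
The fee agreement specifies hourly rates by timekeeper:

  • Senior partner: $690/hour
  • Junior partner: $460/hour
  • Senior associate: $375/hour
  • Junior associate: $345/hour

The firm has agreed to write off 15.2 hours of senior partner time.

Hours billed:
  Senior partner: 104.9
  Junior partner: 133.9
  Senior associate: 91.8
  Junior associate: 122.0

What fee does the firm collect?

Senior partner: 104.9 × $690 = $72,381.00
Junior partner: 133.9 × $460 = $61,594.00
Senior associate: 91.8 × $375 = $34,425.00
Junior associate: 122.0 × $345 = $42,090.00
Subtotal: $210,490.00
Write-off: 15.2 × $690 = $10,488.00
Total: $210,490.00 − $10,488.00 = $200,002.00

$200,002.00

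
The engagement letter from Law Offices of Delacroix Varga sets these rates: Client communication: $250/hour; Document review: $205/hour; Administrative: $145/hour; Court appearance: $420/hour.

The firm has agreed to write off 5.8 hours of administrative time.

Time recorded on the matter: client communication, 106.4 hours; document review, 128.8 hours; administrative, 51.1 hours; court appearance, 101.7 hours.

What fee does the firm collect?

Client communication: 106.4 × $250 = $26,600.00
Document review: 128.8 × $205 = $26,404.00
Administrative: 51.1 × $145 = $7,409.50
Court appearance: 101.7 × $420 = $42,714.00
Subtotal: $103,127.50
Write-off: 5.8 × $145 = $841.00
Total: $103,127.50 − $841.00 = $102,286.50

$102,286.50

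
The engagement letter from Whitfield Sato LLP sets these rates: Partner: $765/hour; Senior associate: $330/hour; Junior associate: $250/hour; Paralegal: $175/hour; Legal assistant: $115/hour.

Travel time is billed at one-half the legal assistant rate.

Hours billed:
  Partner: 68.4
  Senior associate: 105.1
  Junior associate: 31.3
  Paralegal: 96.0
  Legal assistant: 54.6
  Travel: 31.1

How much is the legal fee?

Partner: 68.4 × $765 = $52,326.00
Senior associate: 105.1 × $330 = $34,683.00
Junior associate: 31.3 × $250 = $7,825.00
Paralegal: 96.0 × $175 = $16,800.00
Legal assistant: 54.6 × $115 = $6,279.00
Subtotal: $52,326.00 + $34,683.00 + $7,825.00 + $16,800.00 + $6,279.00 = $117,913.00
Travel: 31.1 × ($115 ÷ 2) = 31.1 × $57.50 = $1,788.25
Total: $117,913.00 + $1,788.25 = $119,701.25

$119,701.25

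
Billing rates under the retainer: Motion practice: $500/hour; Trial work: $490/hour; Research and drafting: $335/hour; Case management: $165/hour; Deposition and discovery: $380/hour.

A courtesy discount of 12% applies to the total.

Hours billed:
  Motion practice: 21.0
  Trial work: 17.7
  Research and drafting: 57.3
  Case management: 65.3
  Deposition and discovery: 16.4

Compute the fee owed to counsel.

Motion practice: 21.0 × $500 = $10,500.00
Trial work: 17.7 × $490 = $8,673.00
Research and drafting: 57.3 × $335 = $19,195.50
Case management: 65.3 × $165 = $10,774.50
Deposition and discovery: 16.4 × $380 = $6,232.00
Subtotal: $55,375.00
Less 12% discount: −$6,645.00
Total: $55,375.00 − $6,645.00 = $48,730.00

$48,730.00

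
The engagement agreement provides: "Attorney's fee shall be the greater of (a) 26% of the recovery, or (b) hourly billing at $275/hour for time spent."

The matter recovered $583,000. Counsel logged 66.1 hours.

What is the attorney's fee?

$151,580.00

(a) 26% of $583,000 = $151,580.00
(b) 66.1 × $275 = $18,177.50
The greater is (a): $151,580.00.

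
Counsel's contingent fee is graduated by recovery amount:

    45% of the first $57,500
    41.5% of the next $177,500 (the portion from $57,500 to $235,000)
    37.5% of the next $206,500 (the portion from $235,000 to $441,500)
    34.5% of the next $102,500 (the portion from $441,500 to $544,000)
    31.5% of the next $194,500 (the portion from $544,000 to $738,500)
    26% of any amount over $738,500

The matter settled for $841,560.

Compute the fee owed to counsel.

First $57,500 at 45% = $25,875.00
Next $177,500 at 41.5% = $73,662.50
Next $206,500 at 37.5% = $77,437.50
Next $102,500 at 34.5% = $35,362.50
Next $194,500 at 31.5% = $61,267.50
Remaining $103,060 at 26% = $26,795.60
Fee: $25,875.00 + $73,662.50 + $77,437.50 + $35,362.50 + $61,267.50 + $26,795.60 = $300,400.60

$300,400.60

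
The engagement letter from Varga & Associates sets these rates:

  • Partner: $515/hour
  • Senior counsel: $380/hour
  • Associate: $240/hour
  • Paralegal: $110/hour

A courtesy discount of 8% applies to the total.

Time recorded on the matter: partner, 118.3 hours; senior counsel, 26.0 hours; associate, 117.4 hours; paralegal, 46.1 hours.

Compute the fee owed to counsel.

$95,727.38

Partner: 118.3 × $515 = $60,924.50
Senior counsel: 26.0 × $380 = $9,880.00
Associate: 117.4 × $240 = $28,176.00
Paralegal: 46.1 × $110 = $5,071.00
Subtotal: $104,051.50
Less 8% discount: −$8,324.12
Total: $104,051.50 − $8,324.12 = $95,727.38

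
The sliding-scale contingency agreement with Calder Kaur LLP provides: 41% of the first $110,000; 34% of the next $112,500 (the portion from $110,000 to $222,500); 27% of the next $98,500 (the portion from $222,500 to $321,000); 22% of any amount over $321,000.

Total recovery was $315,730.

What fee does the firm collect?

$108,522.10

First $110,000 at 41% = $45,100.00
Next $112,500 at 34% = $38,250.00
Remaining $93,230 at 27% = $25,172.10
Fee: $45,100.00 + $38,250.00 + $25,172.10 = $108,522.10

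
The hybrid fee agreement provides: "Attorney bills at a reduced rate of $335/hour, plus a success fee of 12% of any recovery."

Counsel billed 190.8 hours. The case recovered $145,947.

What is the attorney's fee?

$81,431.64

Hourly: 190.8 × $335 = $63,918.00
Success fee: 12% of $145,947 = $17,513.64
Total: $63,918.00 + $17,513.64 = $81,431.64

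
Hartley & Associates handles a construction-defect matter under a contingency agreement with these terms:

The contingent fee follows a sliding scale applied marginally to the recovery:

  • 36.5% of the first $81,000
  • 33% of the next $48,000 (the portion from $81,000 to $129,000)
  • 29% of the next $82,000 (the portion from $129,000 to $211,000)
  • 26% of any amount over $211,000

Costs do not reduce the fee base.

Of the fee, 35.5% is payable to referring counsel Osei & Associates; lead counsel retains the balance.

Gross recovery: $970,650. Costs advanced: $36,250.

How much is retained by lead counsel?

Fee base is the gross recovery, $970,650; costs are reimbursed separately.
First $81,000 at 36.5% = $29,565.00
Next $48,000 at 33% = $15,840.00
Next $82,000 at 29% = $23,780.00
Remaining $759,650 at 26% = $197,509.00
Fee: $29,565.00 + $15,840.00 + $23,780.00 + $197,509.00 = $266,694.00
Referral share: 35.5% of $266,694.00 = $94,676.37; lead counsel retains $266,694.00 − $94,676.37 = $172,017.63.

$172,017.63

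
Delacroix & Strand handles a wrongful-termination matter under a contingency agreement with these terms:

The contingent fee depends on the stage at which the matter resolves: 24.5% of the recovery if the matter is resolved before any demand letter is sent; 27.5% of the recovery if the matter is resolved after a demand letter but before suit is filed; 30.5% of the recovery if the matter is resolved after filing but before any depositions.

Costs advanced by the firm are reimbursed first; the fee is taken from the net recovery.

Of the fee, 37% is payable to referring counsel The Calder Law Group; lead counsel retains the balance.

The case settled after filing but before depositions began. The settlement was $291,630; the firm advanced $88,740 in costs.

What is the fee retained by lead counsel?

$38,985.31

Fee base (net of costs): $291,630 − $88,740 = $202,890
The matter settled after filing but before depositions began, so the 30.5% rate applies.
$202,890 × 30.5% = $61,881.45
Referral share: 37% of $61,881.45 = $22,896.14; lead counsel retains $61,881.45 − $22,896.14 = $38,985.31.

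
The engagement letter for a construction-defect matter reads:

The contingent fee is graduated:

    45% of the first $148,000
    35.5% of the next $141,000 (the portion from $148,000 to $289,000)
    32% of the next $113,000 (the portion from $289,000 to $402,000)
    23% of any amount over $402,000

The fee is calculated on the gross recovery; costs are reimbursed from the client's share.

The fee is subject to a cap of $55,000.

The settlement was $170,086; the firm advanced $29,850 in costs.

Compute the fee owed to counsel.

$55,000.00

Fee base is the gross recovery, $170,086; costs are reimbursed separately.
First $148,000 at 45% = $66,600.00
Remaining $22,086 at 35.5% = $7,840.53
Fee: $66,600.00 + $7,840.53 = $74,440.53
$74,440.53 exceeds the $55,000 cap, so the fee is capped at $55,000.00.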